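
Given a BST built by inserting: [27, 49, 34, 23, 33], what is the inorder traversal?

Tree insertion order: [27, 49, 34, 23, 33]
Tree (level-order array): [27, 23, 49, None, None, 34, None, 33]
Inorder traversal: [23, 27, 33, 34, 49]


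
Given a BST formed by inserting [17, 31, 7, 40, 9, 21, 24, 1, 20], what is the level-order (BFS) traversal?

Tree insertion order: [17, 31, 7, 40, 9, 21, 24, 1, 20]
Tree (level-order array): [17, 7, 31, 1, 9, 21, 40, None, None, None, None, 20, 24]
BFS from the root, enqueuing left then right child of each popped node:
  queue [17] -> pop 17, enqueue [7, 31], visited so far: [17]
  queue [7, 31] -> pop 7, enqueue [1, 9], visited so far: [17, 7]
  queue [31, 1, 9] -> pop 31, enqueue [21, 40], visited so far: [17, 7, 31]
  queue [1, 9, 21, 40] -> pop 1, enqueue [none], visited so far: [17, 7, 31, 1]
  queue [9, 21, 40] -> pop 9, enqueue [none], visited so far: [17, 7, 31, 1, 9]
  queue [21, 40] -> pop 21, enqueue [20, 24], visited so far: [17, 7, 31, 1, 9, 21]
  queue [40, 20, 24] -> pop 40, enqueue [none], visited so far: [17, 7, 31, 1, 9, 21, 40]
  queue [20, 24] -> pop 20, enqueue [none], visited so far: [17, 7, 31, 1, 9, 21, 40, 20]
  queue [24] -> pop 24, enqueue [none], visited so far: [17, 7, 31, 1, 9, 21, 40, 20, 24]
Result: [17, 7, 31, 1, 9, 21, 40, 20, 24]


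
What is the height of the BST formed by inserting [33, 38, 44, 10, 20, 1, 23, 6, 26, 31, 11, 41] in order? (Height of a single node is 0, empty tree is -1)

Insertion order: [33, 38, 44, 10, 20, 1, 23, 6, 26, 31, 11, 41]
Tree (level-order array): [33, 10, 38, 1, 20, None, 44, None, 6, 11, 23, 41, None, None, None, None, None, None, 26, None, None, None, 31]
Compute height bottom-up (empty subtree = -1):
  height(6) = 1 + max(-1, -1) = 0
  height(1) = 1 + max(-1, 0) = 1
  height(11) = 1 + max(-1, -1) = 0
  height(31) = 1 + max(-1, -1) = 0
  height(26) = 1 + max(-1, 0) = 1
  height(23) = 1 + max(-1, 1) = 2
  height(20) = 1 + max(0, 2) = 3
  height(10) = 1 + max(1, 3) = 4
  height(41) = 1 + max(-1, -1) = 0
  height(44) = 1 + max(0, -1) = 1
  height(38) = 1 + max(-1, 1) = 2
  height(33) = 1 + max(4, 2) = 5
Height = 5


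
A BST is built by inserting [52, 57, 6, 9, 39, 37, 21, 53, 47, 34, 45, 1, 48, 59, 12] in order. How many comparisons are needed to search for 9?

Search path for 9: 52 -> 6 -> 9
Found: True
Comparisons: 3


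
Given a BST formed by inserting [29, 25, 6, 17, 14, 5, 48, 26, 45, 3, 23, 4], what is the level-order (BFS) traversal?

Tree insertion order: [29, 25, 6, 17, 14, 5, 48, 26, 45, 3, 23, 4]
Tree (level-order array): [29, 25, 48, 6, 26, 45, None, 5, 17, None, None, None, None, 3, None, 14, 23, None, 4]
BFS from the root, enqueuing left then right child of each popped node:
  queue [29] -> pop 29, enqueue [25, 48], visited so far: [29]
  queue [25, 48] -> pop 25, enqueue [6, 26], visited so far: [29, 25]
  queue [48, 6, 26] -> pop 48, enqueue [45], visited so far: [29, 25, 48]
  queue [6, 26, 45] -> pop 6, enqueue [5, 17], visited so far: [29, 25, 48, 6]
  queue [26, 45, 5, 17] -> pop 26, enqueue [none], visited so far: [29, 25, 48, 6, 26]
  queue [45, 5, 17] -> pop 45, enqueue [none], visited so far: [29, 25, 48, 6, 26, 45]
  queue [5, 17] -> pop 5, enqueue [3], visited so far: [29, 25, 48, 6, 26, 45, 5]
  queue [17, 3] -> pop 17, enqueue [14, 23], visited so far: [29, 25, 48, 6, 26, 45, 5, 17]
  queue [3, 14, 23] -> pop 3, enqueue [4], visited so far: [29, 25, 48, 6, 26, 45, 5, 17, 3]
  queue [14, 23, 4] -> pop 14, enqueue [none], visited so far: [29, 25, 48, 6, 26, 45, 5, 17, 3, 14]
  queue [23, 4] -> pop 23, enqueue [none], visited so far: [29, 25, 48, 6, 26, 45, 5, 17, 3, 14, 23]
  queue [4] -> pop 4, enqueue [none], visited so far: [29, 25, 48, 6, 26, 45, 5, 17, 3, 14, 23, 4]
Result: [29, 25, 48, 6, 26, 45, 5, 17, 3, 14, 23, 4]


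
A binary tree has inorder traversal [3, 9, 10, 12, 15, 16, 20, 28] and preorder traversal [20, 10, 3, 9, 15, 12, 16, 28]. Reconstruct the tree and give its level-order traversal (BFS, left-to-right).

Inorder:  [3, 9, 10, 12, 15, 16, 20, 28]
Preorder: [20, 10, 3, 9, 15, 12, 16, 28]
Algorithm: preorder visits root first, so consume preorder in order;
for each root, split the current inorder slice at that value into
left-subtree inorder and right-subtree inorder, then recurse.
Recursive splits:
  root=20; inorder splits into left=[3, 9, 10, 12, 15, 16], right=[28]
  root=10; inorder splits into left=[3, 9], right=[12, 15, 16]
  root=3; inorder splits into left=[], right=[9]
  root=9; inorder splits into left=[], right=[]
  root=15; inorder splits into left=[12], right=[16]
  root=12; inorder splits into left=[], right=[]
  root=16; inorder splits into left=[], right=[]
  root=28; inorder splits into left=[], right=[]
Reconstructed level-order: [20, 10, 28, 3, 15, 9, 12, 16]


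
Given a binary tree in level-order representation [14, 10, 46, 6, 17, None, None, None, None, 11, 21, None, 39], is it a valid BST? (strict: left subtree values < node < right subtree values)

Level-order array: [14, 10, 46, 6, 17, None, None, None, None, 11, 21, None, 39]
Validate using subtree bounds (lo, hi): at each node, require lo < value < hi,
then recurse left with hi=value and right with lo=value.
Preorder trace (stopping at first violation):
  at node 14 with bounds (-inf, +inf): OK
  at node 10 with bounds (-inf, 14): OK
  at node 6 with bounds (-inf, 10): OK
  at node 17 with bounds (10, 14): VIOLATION
Node 17 violates its bound: not (10 < 17 < 14).
Result: Not a valid BST


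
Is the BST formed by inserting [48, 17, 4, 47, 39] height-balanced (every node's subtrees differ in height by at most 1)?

Tree (level-order array): [48, 17, None, 4, 47, None, None, 39]
Definition: a tree is height-balanced if, at every node, |h(left) - h(right)| <= 1 (empty subtree has height -1).
Bottom-up per-node check:
  node 4: h_left=-1, h_right=-1, diff=0 [OK], height=0
  node 39: h_left=-1, h_right=-1, diff=0 [OK], height=0
  node 47: h_left=0, h_right=-1, diff=1 [OK], height=1
  node 17: h_left=0, h_right=1, diff=1 [OK], height=2
  node 48: h_left=2, h_right=-1, diff=3 [FAIL (|2--1|=3 > 1)], height=3
Node 48 violates the condition: |2 - -1| = 3 > 1.
Result: Not balanced


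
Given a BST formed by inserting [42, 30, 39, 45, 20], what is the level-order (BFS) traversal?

Tree insertion order: [42, 30, 39, 45, 20]
Tree (level-order array): [42, 30, 45, 20, 39]
BFS from the root, enqueuing left then right child of each popped node:
  queue [42] -> pop 42, enqueue [30, 45], visited so far: [42]
  queue [30, 45] -> pop 30, enqueue [20, 39], visited so far: [42, 30]
  queue [45, 20, 39] -> pop 45, enqueue [none], visited so far: [42, 30, 45]
  queue [20, 39] -> pop 20, enqueue [none], visited so far: [42, 30, 45, 20]
  queue [39] -> pop 39, enqueue [none], visited so far: [42, 30, 45, 20, 39]
Result: [42, 30, 45, 20, 39]


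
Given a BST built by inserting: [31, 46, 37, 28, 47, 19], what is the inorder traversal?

Tree insertion order: [31, 46, 37, 28, 47, 19]
Tree (level-order array): [31, 28, 46, 19, None, 37, 47]
Inorder traversal: [19, 28, 31, 37, 46, 47]


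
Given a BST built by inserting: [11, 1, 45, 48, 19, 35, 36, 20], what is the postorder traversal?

Tree insertion order: [11, 1, 45, 48, 19, 35, 36, 20]
Tree (level-order array): [11, 1, 45, None, None, 19, 48, None, 35, None, None, 20, 36]
Postorder traversal: [1, 20, 36, 35, 19, 48, 45, 11]


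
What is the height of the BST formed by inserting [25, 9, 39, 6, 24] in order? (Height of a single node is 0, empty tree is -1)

Insertion order: [25, 9, 39, 6, 24]
Tree (level-order array): [25, 9, 39, 6, 24]
Compute height bottom-up (empty subtree = -1):
  height(6) = 1 + max(-1, -1) = 0
  height(24) = 1 + max(-1, -1) = 0
  height(9) = 1 + max(0, 0) = 1
  height(39) = 1 + max(-1, -1) = 0
  height(25) = 1 + max(1, 0) = 2
Height = 2


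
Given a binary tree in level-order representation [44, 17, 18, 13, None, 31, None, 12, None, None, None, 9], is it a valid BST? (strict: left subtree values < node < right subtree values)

Level-order array: [44, 17, 18, 13, None, 31, None, 12, None, None, None, 9]
Validate using subtree bounds (lo, hi): at each node, require lo < value < hi,
then recurse left with hi=value and right with lo=value.
Preorder trace (stopping at first violation):
  at node 44 with bounds (-inf, +inf): OK
  at node 17 with bounds (-inf, 44): OK
  at node 13 with bounds (-inf, 17): OK
  at node 12 with bounds (-inf, 13): OK
  at node 9 with bounds (-inf, 12): OK
  at node 18 with bounds (44, +inf): VIOLATION
Node 18 violates its bound: not (44 < 18 < +inf).
Result: Not a valid BST


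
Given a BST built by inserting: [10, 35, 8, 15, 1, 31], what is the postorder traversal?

Tree insertion order: [10, 35, 8, 15, 1, 31]
Tree (level-order array): [10, 8, 35, 1, None, 15, None, None, None, None, 31]
Postorder traversal: [1, 8, 31, 15, 35, 10]


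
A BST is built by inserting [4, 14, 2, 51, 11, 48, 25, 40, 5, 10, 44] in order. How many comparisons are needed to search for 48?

Search path for 48: 4 -> 14 -> 51 -> 48
Found: True
Comparisons: 4


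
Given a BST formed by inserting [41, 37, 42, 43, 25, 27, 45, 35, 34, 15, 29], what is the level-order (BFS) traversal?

Tree insertion order: [41, 37, 42, 43, 25, 27, 45, 35, 34, 15, 29]
Tree (level-order array): [41, 37, 42, 25, None, None, 43, 15, 27, None, 45, None, None, None, 35, None, None, 34, None, 29]
BFS from the root, enqueuing left then right child of each popped node:
  queue [41] -> pop 41, enqueue [37, 42], visited so far: [41]
  queue [37, 42] -> pop 37, enqueue [25], visited so far: [41, 37]
  queue [42, 25] -> pop 42, enqueue [43], visited so far: [41, 37, 42]
  queue [25, 43] -> pop 25, enqueue [15, 27], visited so far: [41, 37, 42, 25]
  queue [43, 15, 27] -> pop 43, enqueue [45], visited so far: [41, 37, 42, 25, 43]
  queue [15, 27, 45] -> pop 15, enqueue [none], visited so far: [41, 37, 42, 25, 43, 15]
  queue [27, 45] -> pop 27, enqueue [35], visited so far: [41, 37, 42, 25, 43, 15, 27]
  queue [45, 35] -> pop 45, enqueue [none], visited so far: [41, 37, 42, 25, 43, 15, 27, 45]
  queue [35] -> pop 35, enqueue [34], visited so far: [41, 37, 42, 25, 43, 15, 27, 45, 35]
  queue [34] -> pop 34, enqueue [29], visited so far: [41, 37, 42, 25, 43, 15, 27, 45, 35, 34]
  queue [29] -> pop 29, enqueue [none], visited so far: [41, 37, 42, 25, 43, 15, 27, 45, 35, 34, 29]
Result: [41, 37, 42, 25, 43, 15, 27, 45, 35, 34, 29]


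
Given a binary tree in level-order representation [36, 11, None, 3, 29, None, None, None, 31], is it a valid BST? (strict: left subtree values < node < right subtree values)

Level-order array: [36, 11, None, 3, 29, None, None, None, 31]
Validate using subtree bounds (lo, hi): at each node, require lo < value < hi,
then recurse left with hi=value and right with lo=value.
Preorder trace (stopping at first violation):
  at node 36 with bounds (-inf, +inf): OK
  at node 11 with bounds (-inf, 36): OK
  at node 3 with bounds (-inf, 11): OK
  at node 29 with bounds (11, 36): OK
  at node 31 with bounds (29, 36): OK
No violation found at any node.
Result: Valid BST


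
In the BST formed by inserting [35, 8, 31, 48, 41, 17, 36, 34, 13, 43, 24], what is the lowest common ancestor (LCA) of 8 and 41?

Tree insertion order: [35, 8, 31, 48, 41, 17, 36, 34, 13, 43, 24]
Tree (level-order array): [35, 8, 48, None, 31, 41, None, 17, 34, 36, 43, 13, 24]
In a BST, the LCA of p=8, q=41 is the first node v on the
root-to-leaf path with p <= v <= q (go left if both < v, right if both > v).
Walk from root:
  at 35: 8 <= 35 <= 41, this is the LCA
LCA = 35


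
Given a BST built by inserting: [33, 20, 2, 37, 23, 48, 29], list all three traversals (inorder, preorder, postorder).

Tree insertion order: [33, 20, 2, 37, 23, 48, 29]
Tree (level-order array): [33, 20, 37, 2, 23, None, 48, None, None, None, 29]
Inorder (L, root, R): [2, 20, 23, 29, 33, 37, 48]
Preorder (root, L, R): [33, 20, 2, 23, 29, 37, 48]
Postorder (L, R, root): [2, 29, 23, 20, 48, 37, 33]


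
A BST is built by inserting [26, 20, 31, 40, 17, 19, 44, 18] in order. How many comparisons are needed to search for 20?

Search path for 20: 26 -> 20
Found: True
Comparisons: 2


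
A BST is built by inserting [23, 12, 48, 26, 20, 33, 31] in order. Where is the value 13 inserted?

Starting tree (level order): [23, 12, 48, None, 20, 26, None, None, None, None, 33, 31]
Insertion path: 23 -> 12 -> 20
Result: insert 13 as left child of 20
Final tree (level order): [23, 12, 48, None, 20, 26, None, 13, None, None, 33, None, None, 31]


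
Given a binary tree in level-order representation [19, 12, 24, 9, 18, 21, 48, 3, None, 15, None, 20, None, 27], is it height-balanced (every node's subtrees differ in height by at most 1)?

Tree (level-order array): [19, 12, 24, 9, 18, 21, 48, 3, None, 15, None, 20, None, 27]
Definition: a tree is height-balanced if, at every node, |h(left) - h(right)| <= 1 (empty subtree has height -1).
Bottom-up per-node check:
  node 3: h_left=-1, h_right=-1, diff=0 [OK], height=0
  node 9: h_left=0, h_right=-1, diff=1 [OK], height=1
  node 15: h_left=-1, h_right=-1, diff=0 [OK], height=0
  node 18: h_left=0, h_right=-1, diff=1 [OK], height=1
  node 12: h_left=1, h_right=1, diff=0 [OK], height=2
  node 20: h_left=-1, h_right=-1, diff=0 [OK], height=0
  node 21: h_left=0, h_right=-1, diff=1 [OK], height=1
  node 27: h_left=-1, h_right=-1, diff=0 [OK], height=0
  node 48: h_left=0, h_right=-1, diff=1 [OK], height=1
  node 24: h_left=1, h_right=1, diff=0 [OK], height=2
  node 19: h_left=2, h_right=2, diff=0 [OK], height=3
All nodes satisfy the balance condition.
Result: Balanced


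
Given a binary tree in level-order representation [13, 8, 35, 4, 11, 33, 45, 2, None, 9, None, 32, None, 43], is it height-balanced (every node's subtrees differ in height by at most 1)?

Tree (level-order array): [13, 8, 35, 4, 11, 33, 45, 2, None, 9, None, 32, None, 43]
Definition: a tree is height-balanced if, at every node, |h(left) - h(right)| <= 1 (empty subtree has height -1).
Bottom-up per-node check:
  node 2: h_left=-1, h_right=-1, diff=0 [OK], height=0
  node 4: h_left=0, h_right=-1, diff=1 [OK], height=1
  node 9: h_left=-1, h_right=-1, diff=0 [OK], height=0
  node 11: h_left=0, h_right=-1, diff=1 [OK], height=1
  node 8: h_left=1, h_right=1, diff=0 [OK], height=2
  node 32: h_left=-1, h_right=-1, diff=0 [OK], height=0
  node 33: h_left=0, h_right=-1, diff=1 [OK], height=1
  node 43: h_left=-1, h_right=-1, diff=0 [OK], height=0
  node 45: h_left=0, h_right=-1, diff=1 [OK], height=1
  node 35: h_left=1, h_right=1, diff=0 [OK], height=2
  node 13: h_left=2, h_right=2, diff=0 [OK], height=3
All nodes satisfy the balance condition.
Result: Balanced


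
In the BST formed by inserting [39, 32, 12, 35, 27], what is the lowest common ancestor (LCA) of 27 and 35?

Tree insertion order: [39, 32, 12, 35, 27]
Tree (level-order array): [39, 32, None, 12, 35, None, 27]
In a BST, the LCA of p=27, q=35 is the first node v on the
root-to-leaf path with p <= v <= q (go left if both < v, right if both > v).
Walk from root:
  at 39: both 27 and 35 < 39, go left
  at 32: 27 <= 32 <= 35, this is the LCA
LCA = 32


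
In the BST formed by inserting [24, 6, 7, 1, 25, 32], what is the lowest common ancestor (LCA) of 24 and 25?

Tree insertion order: [24, 6, 7, 1, 25, 32]
Tree (level-order array): [24, 6, 25, 1, 7, None, 32]
In a BST, the LCA of p=24, q=25 is the first node v on the
root-to-leaf path with p <= v <= q (go left if both < v, right if both > v).
Walk from root:
  at 24: 24 <= 24 <= 25, this is the LCA
LCA = 24


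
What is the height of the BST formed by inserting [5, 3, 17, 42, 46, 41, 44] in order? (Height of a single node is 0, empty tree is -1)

Insertion order: [5, 3, 17, 42, 46, 41, 44]
Tree (level-order array): [5, 3, 17, None, None, None, 42, 41, 46, None, None, 44]
Compute height bottom-up (empty subtree = -1):
  height(3) = 1 + max(-1, -1) = 0
  height(41) = 1 + max(-1, -1) = 0
  height(44) = 1 + max(-1, -1) = 0
  height(46) = 1 + max(0, -1) = 1
  height(42) = 1 + max(0, 1) = 2
  height(17) = 1 + max(-1, 2) = 3
  height(5) = 1 + max(0, 3) = 4
Height = 4


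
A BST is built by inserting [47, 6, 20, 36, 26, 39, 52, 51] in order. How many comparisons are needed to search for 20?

Search path for 20: 47 -> 6 -> 20
Found: True
Comparisons: 3


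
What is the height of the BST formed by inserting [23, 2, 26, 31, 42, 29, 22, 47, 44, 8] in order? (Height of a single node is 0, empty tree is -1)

Insertion order: [23, 2, 26, 31, 42, 29, 22, 47, 44, 8]
Tree (level-order array): [23, 2, 26, None, 22, None, 31, 8, None, 29, 42, None, None, None, None, None, 47, 44]
Compute height bottom-up (empty subtree = -1):
  height(8) = 1 + max(-1, -1) = 0
  height(22) = 1 + max(0, -1) = 1
  height(2) = 1 + max(-1, 1) = 2
  height(29) = 1 + max(-1, -1) = 0
  height(44) = 1 + max(-1, -1) = 0
  height(47) = 1 + max(0, -1) = 1
  height(42) = 1 + max(-1, 1) = 2
  height(31) = 1 + max(0, 2) = 3
  height(26) = 1 + max(-1, 3) = 4
  height(23) = 1 + max(2, 4) = 5
Height = 5


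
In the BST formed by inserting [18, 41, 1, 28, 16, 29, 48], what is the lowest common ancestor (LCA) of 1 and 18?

Tree insertion order: [18, 41, 1, 28, 16, 29, 48]
Tree (level-order array): [18, 1, 41, None, 16, 28, 48, None, None, None, 29]
In a BST, the LCA of p=1, q=18 is the first node v on the
root-to-leaf path with p <= v <= q (go left if both < v, right if both > v).
Walk from root:
  at 18: 1 <= 18 <= 18, this is the LCA
LCA = 18


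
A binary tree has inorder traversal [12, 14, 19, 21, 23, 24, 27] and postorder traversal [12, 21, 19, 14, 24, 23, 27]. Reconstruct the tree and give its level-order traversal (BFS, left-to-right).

Inorder:   [12, 14, 19, 21, 23, 24, 27]
Postorder: [12, 21, 19, 14, 24, 23, 27]
Algorithm: postorder visits root last, so walk postorder right-to-left;
each value is the root of the current inorder slice — split it at that
value, recurse on the right subtree first, then the left.
Recursive splits:
  root=27; inorder splits into left=[12, 14, 19, 21, 23, 24], right=[]
  root=23; inorder splits into left=[12, 14, 19, 21], right=[24]
  root=24; inorder splits into left=[], right=[]
  root=14; inorder splits into left=[12], right=[19, 21]
  root=19; inorder splits into left=[], right=[21]
  root=21; inorder splits into left=[], right=[]
  root=12; inorder splits into left=[], right=[]
Reconstructed level-order: [27, 23, 14, 24, 12, 19, 21]


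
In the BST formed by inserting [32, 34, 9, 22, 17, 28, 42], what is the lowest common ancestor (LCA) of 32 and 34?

Tree insertion order: [32, 34, 9, 22, 17, 28, 42]
Tree (level-order array): [32, 9, 34, None, 22, None, 42, 17, 28]
In a BST, the LCA of p=32, q=34 is the first node v on the
root-to-leaf path with p <= v <= q (go left if both < v, right if both > v).
Walk from root:
  at 32: 32 <= 32 <= 34, this is the LCA
LCA = 32


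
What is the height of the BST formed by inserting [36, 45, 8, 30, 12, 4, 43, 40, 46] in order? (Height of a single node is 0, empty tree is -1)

Insertion order: [36, 45, 8, 30, 12, 4, 43, 40, 46]
Tree (level-order array): [36, 8, 45, 4, 30, 43, 46, None, None, 12, None, 40]
Compute height bottom-up (empty subtree = -1):
  height(4) = 1 + max(-1, -1) = 0
  height(12) = 1 + max(-1, -1) = 0
  height(30) = 1 + max(0, -1) = 1
  height(8) = 1 + max(0, 1) = 2
  height(40) = 1 + max(-1, -1) = 0
  height(43) = 1 + max(0, -1) = 1
  height(46) = 1 + max(-1, -1) = 0
  height(45) = 1 + max(1, 0) = 2
  height(36) = 1 + max(2, 2) = 3
Height = 3


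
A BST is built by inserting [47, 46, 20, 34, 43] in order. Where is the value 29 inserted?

Starting tree (level order): [47, 46, None, 20, None, None, 34, None, 43]
Insertion path: 47 -> 46 -> 20 -> 34
Result: insert 29 as left child of 34
Final tree (level order): [47, 46, None, 20, None, None, 34, 29, 43]


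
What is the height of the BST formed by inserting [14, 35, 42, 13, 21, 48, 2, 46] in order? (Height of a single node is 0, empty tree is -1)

Insertion order: [14, 35, 42, 13, 21, 48, 2, 46]
Tree (level-order array): [14, 13, 35, 2, None, 21, 42, None, None, None, None, None, 48, 46]
Compute height bottom-up (empty subtree = -1):
  height(2) = 1 + max(-1, -1) = 0
  height(13) = 1 + max(0, -1) = 1
  height(21) = 1 + max(-1, -1) = 0
  height(46) = 1 + max(-1, -1) = 0
  height(48) = 1 + max(0, -1) = 1
  height(42) = 1 + max(-1, 1) = 2
  height(35) = 1 + max(0, 2) = 3
  height(14) = 1 + max(1, 3) = 4
Height = 4


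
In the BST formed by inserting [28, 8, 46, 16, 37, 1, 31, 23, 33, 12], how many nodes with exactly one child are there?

Tree built from: [28, 8, 46, 16, 37, 1, 31, 23, 33, 12]
Tree (level-order array): [28, 8, 46, 1, 16, 37, None, None, None, 12, 23, 31, None, None, None, None, None, None, 33]
Rule: These are nodes with exactly 1 non-null child.
Per-node child counts:
  node 28: 2 child(ren)
  node 8: 2 child(ren)
  node 1: 0 child(ren)
  node 16: 2 child(ren)
  node 12: 0 child(ren)
  node 23: 0 child(ren)
  node 46: 1 child(ren)
  node 37: 1 child(ren)
  node 31: 1 child(ren)
  node 33: 0 child(ren)
Matching nodes: [46, 37, 31]
Count of nodes with exactly one child: 3


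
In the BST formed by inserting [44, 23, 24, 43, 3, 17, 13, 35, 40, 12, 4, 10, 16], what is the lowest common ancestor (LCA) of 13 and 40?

Tree insertion order: [44, 23, 24, 43, 3, 17, 13, 35, 40, 12, 4, 10, 16]
Tree (level-order array): [44, 23, None, 3, 24, None, 17, None, 43, 13, None, 35, None, 12, 16, None, 40, 4, None, None, None, None, None, None, 10]
In a BST, the LCA of p=13, q=40 is the first node v on the
root-to-leaf path with p <= v <= q (go left if both < v, right if both > v).
Walk from root:
  at 44: both 13 and 40 < 44, go left
  at 23: 13 <= 23 <= 40, this is the LCA
LCA = 23


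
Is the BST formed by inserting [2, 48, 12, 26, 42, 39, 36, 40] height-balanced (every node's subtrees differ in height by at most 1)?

Tree (level-order array): [2, None, 48, 12, None, None, 26, None, 42, 39, None, 36, 40]
Definition: a tree is height-balanced if, at every node, |h(left) - h(right)| <= 1 (empty subtree has height -1).
Bottom-up per-node check:
  node 36: h_left=-1, h_right=-1, diff=0 [OK], height=0
  node 40: h_left=-1, h_right=-1, diff=0 [OK], height=0
  node 39: h_left=0, h_right=0, diff=0 [OK], height=1
  node 42: h_left=1, h_right=-1, diff=2 [FAIL (|1--1|=2 > 1)], height=2
  node 26: h_left=-1, h_right=2, diff=3 [FAIL (|-1-2|=3 > 1)], height=3
  node 12: h_left=-1, h_right=3, diff=4 [FAIL (|-1-3|=4 > 1)], height=4
  node 48: h_left=4, h_right=-1, diff=5 [FAIL (|4--1|=5 > 1)], height=5
  node 2: h_left=-1, h_right=5, diff=6 [FAIL (|-1-5|=6 > 1)], height=6
Node 42 violates the condition: |1 - -1| = 2 > 1.
Result: Not balanced


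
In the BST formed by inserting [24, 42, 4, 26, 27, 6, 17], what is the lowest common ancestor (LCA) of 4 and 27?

Tree insertion order: [24, 42, 4, 26, 27, 6, 17]
Tree (level-order array): [24, 4, 42, None, 6, 26, None, None, 17, None, 27]
In a BST, the LCA of p=4, q=27 is the first node v on the
root-to-leaf path with p <= v <= q (go left if both < v, right if both > v).
Walk from root:
  at 24: 4 <= 24 <= 27, this is the LCA
LCA = 24


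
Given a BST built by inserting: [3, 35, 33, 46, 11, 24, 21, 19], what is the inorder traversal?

Tree insertion order: [3, 35, 33, 46, 11, 24, 21, 19]
Tree (level-order array): [3, None, 35, 33, 46, 11, None, None, None, None, 24, 21, None, 19]
Inorder traversal: [3, 11, 19, 21, 24, 33, 35, 46]


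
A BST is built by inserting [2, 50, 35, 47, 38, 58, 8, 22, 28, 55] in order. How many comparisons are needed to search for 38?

Search path for 38: 2 -> 50 -> 35 -> 47 -> 38
Found: True
Comparisons: 5


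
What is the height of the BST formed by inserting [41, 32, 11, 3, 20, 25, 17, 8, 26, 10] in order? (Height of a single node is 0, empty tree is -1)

Insertion order: [41, 32, 11, 3, 20, 25, 17, 8, 26, 10]
Tree (level-order array): [41, 32, None, 11, None, 3, 20, None, 8, 17, 25, None, 10, None, None, None, 26]
Compute height bottom-up (empty subtree = -1):
  height(10) = 1 + max(-1, -1) = 0
  height(8) = 1 + max(-1, 0) = 1
  height(3) = 1 + max(-1, 1) = 2
  height(17) = 1 + max(-1, -1) = 0
  height(26) = 1 + max(-1, -1) = 0
  height(25) = 1 + max(-1, 0) = 1
  height(20) = 1 + max(0, 1) = 2
  height(11) = 1 + max(2, 2) = 3
  height(32) = 1 + max(3, -1) = 4
  height(41) = 1 + max(4, -1) = 5
Height = 5


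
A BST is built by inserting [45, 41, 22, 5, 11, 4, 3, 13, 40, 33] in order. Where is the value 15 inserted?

Starting tree (level order): [45, 41, None, 22, None, 5, 40, 4, 11, 33, None, 3, None, None, 13]
Insertion path: 45 -> 41 -> 22 -> 5 -> 11 -> 13
Result: insert 15 as right child of 13
Final tree (level order): [45, 41, None, 22, None, 5, 40, 4, 11, 33, None, 3, None, None, 13, None, None, None, None, None, 15]


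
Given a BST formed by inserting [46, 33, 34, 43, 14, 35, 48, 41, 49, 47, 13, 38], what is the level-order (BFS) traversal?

Tree insertion order: [46, 33, 34, 43, 14, 35, 48, 41, 49, 47, 13, 38]
Tree (level-order array): [46, 33, 48, 14, 34, 47, 49, 13, None, None, 43, None, None, None, None, None, None, 35, None, None, 41, 38]
BFS from the root, enqueuing left then right child of each popped node:
  queue [46] -> pop 46, enqueue [33, 48], visited so far: [46]
  queue [33, 48] -> pop 33, enqueue [14, 34], visited so far: [46, 33]
  queue [48, 14, 34] -> pop 48, enqueue [47, 49], visited so far: [46, 33, 48]
  queue [14, 34, 47, 49] -> pop 14, enqueue [13], visited so far: [46, 33, 48, 14]
  queue [34, 47, 49, 13] -> pop 34, enqueue [43], visited so far: [46, 33, 48, 14, 34]
  queue [47, 49, 13, 43] -> pop 47, enqueue [none], visited so far: [46, 33, 48, 14, 34, 47]
  queue [49, 13, 43] -> pop 49, enqueue [none], visited so far: [46, 33, 48, 14, 34, 47, 49]
  queue [13, 43] -> pop 13, enqueue [none], visited so far: [46, 33, 48, 14, 34, 47, 49, 13]
  queue [43] -> pop 43, enqueue [35], visited so far: [46, 33, 48, 14, 34, 47, 49, 13, 43]
  queue [35] -> pop 35, enqueue [41], visited so far: [46, 33, 48, 14, 34, 47, 49, 13, 43, 35]
  queue [41] -> pop 41, enqueue [38], visited so far: [46, 33, 48, 14, 34, 47, 49, 13, 43, 35, 41]
  queue [38] -> pop 38, enqueue [none], visited so far: [46, 33, 48, 14, 34, 47, 49, 13, 43, 35, 41, 38]
Result: [46, 33, 48, 14, 34, 47, 49, 13, 43, 35, 41, 38]


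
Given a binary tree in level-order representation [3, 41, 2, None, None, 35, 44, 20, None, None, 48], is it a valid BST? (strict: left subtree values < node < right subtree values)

Level-order array: [3, 41, 2, None, None, 35, 44, 20, None, None, 48]
Validate using subtree bounds (lo, hi): at each node, require lo < value < hi,
then recurse left with hi=value and right with lo=value.
Preorder trace (stopping at first violation):
  at node 3 with bounds (-inf, +inf): OK
  at node 41 with bounds (-inf, 3): VIOLATION
Node 41 violates its bound: not (-inf < 41 < 3).
Result: Not a valid BST


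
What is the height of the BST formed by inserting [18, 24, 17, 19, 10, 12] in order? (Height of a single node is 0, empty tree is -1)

Insertion order: [18, 24, 17, 19, 10, 12]
Tree (level-order array): [18, 17, 24, 10, None, 19, None, None, 12]
Compute height bottom-up (empty subtree = -1):
  height(12) = 1 + max(-1, -1) = 0
  height(10) = 1 + max(-1, 0) = 1
  height(17) = 1 + max(1, -1) = 2
  height(19) = 1 + max(-1, -1) = 0
  height(24) = 1 + max(0, -1) = 1
  height(18) = 1 + max(2, 1) = 3
Height = 3


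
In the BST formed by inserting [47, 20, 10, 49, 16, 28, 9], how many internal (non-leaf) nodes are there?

Tree built from: [47, 20, 10, 49, 16, 28, 9]
Tree (level-order array): [47, 20, 49, 10, 28, None, None, 9, 16]
Rule: An internal node has at least one child.
Per-node child counts:
  node 47: 2 child(ren)
  node 20: 2 child(ren)
  node 10: 2 child(ren)
  node 9: 0 child(ren)
  node 16: 0 child(ren)
  node 28: 0 child(ren)
  node 49: 0 child(ren)
Matching nodes: [47, 20, 10]
Count of internal (non-leaf) nodes: 3


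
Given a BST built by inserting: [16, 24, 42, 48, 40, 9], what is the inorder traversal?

Tree insertion order: [16, 24, 42, 48, 40, 9]
Tree (level-order array): [16, 9, 24, None, None, None, 42, 40, 48]
Inorder traversal: [9, 16, 24, 40, 42, 48]


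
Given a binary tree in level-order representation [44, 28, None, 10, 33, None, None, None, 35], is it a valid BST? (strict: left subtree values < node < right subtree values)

Level-order array: [44, 28, None, 10, 33, None, None, None, 35]
Validate using subtree bounds (lo, hi): at each node, require lo < value < hi,
then recurse left with hi=value and right with lo=value.
Preorder trace (stopping at first violation):
  at node 44 with bounds (-inf, +inf): OK
  at node 28 with bounds (-inf, 44): OK
  at node 10 with bounds (-inf, 28): OK
  at node 33 with bounds (28, 44): OK
  at node 35 with bounds (33, 44): OK
No violation found at any node.
Result: Valid BST


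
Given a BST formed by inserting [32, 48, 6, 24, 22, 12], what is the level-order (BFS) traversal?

Tree insertion order: [32, 48, 6, 24, 22, 12]
Tree (level-order array): [32, 6, 48, None, 24, None, None, 22, None, 12]
BFS from the root, enqueuing left then right child of each popped node:
  queue [32] -> pop 32, enqueue [6, 48], visited so far: [32]
  queue [6, 48] -> pop 6, enqueue [24], visited so far: [32, 6]
  queue [48, 24] -> pop 48, enqueue [none], visited so far: [32, 6, 48]
  queue [24] -> pop 24, enqueue [22], visited so far: [32, 6, 48, 24]
  queue [22] -> pop 22, enqueue [12], visited so far: [32, 6, 48, 24, 22]
  queue [12] -> pop 12, enqueue [none], visited so far: [32, 6, 48, 24, 22, 12]
Result: [32, 6, 48, 24, 22, 12]


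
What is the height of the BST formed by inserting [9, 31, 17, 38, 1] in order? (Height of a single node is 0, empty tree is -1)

Insertion order: [9, 31, 17, 38, 1]
Tree (level-order array): [9, 1, 31, None, None, 17, 38]
Compute height bottom-up (empty subtree = -1):
  height(1) = 1 + max(-1, -1) = 0
  height(17) = 1 + max(-1, -1) = 0
  height(38) = 1 + max(-1, -1) = 0
  height(31) = 1 + max(0, 0) = 1
  height(9) = 1 + max(0, 1) = 2
Height = 2


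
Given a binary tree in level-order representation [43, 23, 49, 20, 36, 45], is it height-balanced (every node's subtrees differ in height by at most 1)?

Tree (level-order array): [43, 23, 49, 20, 36, 45]
Definition: a tree is height-balanced if, at every node, |h(left) - h(right)| <= 1 (empty subtree has height -1).
Bottom-up per-node check:
  node 20: h_left=-1, h_right=-1, diff=0 [OK], height=0
  node 36: h_left=-1, h_right=-1, diff=0 [OK], height=0
  node 23: h_left=0, h_right=0, diff=0 [OK], height=1
  node 45: h_left=-1, h_right=-1, diff=0 [OK], height=0
  node 49: h_left=0, h_right=-1, diff=1 [OK], height=1
  node 43: h_left=1, h_right=1, diff=0 [OK], height=2
All nodes satisfy the balance condition.
Result: Balanced


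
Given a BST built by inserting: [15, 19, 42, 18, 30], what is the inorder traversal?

Tree insertion order: [15, 19, 42, 18, 30]
Tree (level-order array): [15, None, 19, 18, 42, None, None, 30]
Inorder traversal: [15, 18, 19, 30, 42]


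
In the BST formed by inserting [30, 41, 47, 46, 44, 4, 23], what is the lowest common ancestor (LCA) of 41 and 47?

Tree insertion order: [30, 41, 47, 46, 44, 4, 23]
Tree (level-order array): [30, 4, 41, None, 23, None, 47, None, None, 46, None, 44]
In a BST, the LCA of p=41, q=47 is the first node v on the
root-to-leaf path with p <= v <= q (go left if both < v, right if both > v).
Walk from root:
  at 30: both 41 and 47 > 30, go right
  at 41: 41 <= 41 <= 47, this is the LCA
LCA = 41


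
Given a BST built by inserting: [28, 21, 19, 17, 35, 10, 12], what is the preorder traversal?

Tree insertion order: [28, 21, 19, 17, 35, 10, 12]
Tree (level-order array): [28, 21, 35, 19, None, None, None, 17, None, 10, None, None, 12]
Preorder traversal: [28, 21, 19, 17, 10, 12, 35]


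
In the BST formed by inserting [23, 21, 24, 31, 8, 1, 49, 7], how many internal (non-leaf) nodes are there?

Tree built from: [23, 21, 24, 31, 8, 1, 49, 7]
Tree (level-order array): [23, 21, 24, 8, None, None, 31, 1, None, None, 49, None, 7]
Rule: An internal node has at least one child.
Per-node child counts:
  node 23: 2 child(ren)
  node 21: 1 child(ren)
  node 8: 1 child(ren)
  node 1: 1 child(ren)
  node 7: 0 child(ren)
  node 24: 1 child(ren)
  node 31: 1 child(ren)
  node 49: 0 child(ren)
Matching nodes: [23, 21, 8, 1, 24, 31]
Count of internal (non-leaf) nodes: 6


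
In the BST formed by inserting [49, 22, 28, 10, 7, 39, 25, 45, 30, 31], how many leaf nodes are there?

Tree built from: [49, 22, 28, 10, 7, 39, 25, 45, 30, 31]
Tree (level-order array): [49, 22, None, 10, 28, 7, None, 25, 39, None, None, None, None, 30, 45, None, 31]
Rule: A leaf has 0 children.
Per-node child counts:
  node 49: 1 child(ren)
  node 22: 2 child(ren)
  node 10: 1 child(ren)
  node 7: 0 child(ren)
  node 28: 2 child(ren)
  node 25: 0 child(ren)
  node 39: 2 child(ren)
  node 30: 1 child(ren)
  node 31: 0 child(ren)
  node 45: 0 child(ren)
Matching nodes: [7, 25, 31, 45]
Count of leaf nodes: 4


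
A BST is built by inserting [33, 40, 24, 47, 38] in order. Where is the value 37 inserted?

Starting tree (level order): [33, 24, 40, None, None, 38, 47]
Insertion path: 33 -> 40 -> 38
Result: insert 37 as left child of 38
Final tree (level order): [33, 24, 40, None, None, 38, 47, 37]


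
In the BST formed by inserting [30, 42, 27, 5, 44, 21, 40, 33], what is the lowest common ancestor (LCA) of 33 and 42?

Tree insertion order: [30, 42, 27, 5, 44, 21, 40, 33]
Tree (level-order array): [30, 27, 42, 5, None, 40, 44, None, 21, 33]
In a BST, the LCA of p=33, q=42 is the first node v on the
root-to-leaf path with p <= v <= q (go left if both < v, right if both > v).
Walk from root:
  at 30: both 33 and 42 > 30, go right
  at 42: 33 <= 42 <= 42, this is the LCA
LCA = 42


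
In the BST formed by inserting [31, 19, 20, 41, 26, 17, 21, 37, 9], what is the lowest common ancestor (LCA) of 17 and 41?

Tree insertion order: [31, 19, 20, 41, 26, 17, 21, 37, 9]
Tree (level-order array): [31, 19, 41, 17, 20, 37, None, 9, None, None, 26, None, None, None, None, 21]
In a BST, the LCA of p=17, q=41 is the first node v on the
root-to-leaf path with p <= v <= q (go left if both < v, right if both > v).
Walk from root:
  at 31: 17 <= 31 <= 41, this is the LCA
LCA = 31


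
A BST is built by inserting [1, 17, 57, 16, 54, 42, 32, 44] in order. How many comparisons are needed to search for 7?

Search path for 7: 1 -> 17 -> 16
Found: False
Comparisons: 3


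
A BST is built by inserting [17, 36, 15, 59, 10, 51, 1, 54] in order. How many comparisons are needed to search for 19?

Search path for 19: 17 -> 36
Found: False
Comparisons: 2


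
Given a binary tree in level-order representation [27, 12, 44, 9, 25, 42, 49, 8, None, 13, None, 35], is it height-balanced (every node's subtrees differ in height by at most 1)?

Tree (level-order array): [27, 12, 44, 9, 25, 42, 49, 8, None, 13, None, 35]
Definition: a tree is height-balanced if, at every node, |h(left) - h(right)| <= 1 (empty subtree has height -1).
Bottom-up per-node check:
  node 8: h_left=-1, h_right=-1, diff=0 [OK], height=0
  node 9: h_left=0, h_right=-1, diff=1 [OK], height=1
  node 13: h_left=-1, h_right=-1, diff=0 [OK], height=0
  node 25: h_left=0, h_right=-1, diff=1 [OK], height=1
  node 12: h_left=1, h_right=1, diff=0 [OK], height=2
  node 35: h_left=-1, h_right=-1, diff=0 [OK], height=0
  node 42: h_left=0, h_right=-1, diff=1 [OK], height=1
  node 49: h_left=-1, h_right=-1, diff=0 [OK], height=0
  node 44: h_left=1, h_right=0, diff=1 [OK], height=2
  node 27: h_left=2, h_right=2, diff=0 [OK], height=3
All nodes satisfy the balance condition.
Result: Balanced


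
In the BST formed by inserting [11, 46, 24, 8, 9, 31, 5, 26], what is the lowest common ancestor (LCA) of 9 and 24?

Tree insertion order: [11, 46, 24, 8, 9, 31, 5, 26]
Tree (level-order array): [11, 8, 46, 5, 9, 24, None, None, None, None, None, None, 31, 26]
In a BST, the LCA of p=9, q=24 is the first node v on the
root-to-leaf path with p <= v <= q (go left if both < v, right if both > v).
Walk from root:
  at 11: 9 <= 11 <= 24, this is the LCA
LCA = 11


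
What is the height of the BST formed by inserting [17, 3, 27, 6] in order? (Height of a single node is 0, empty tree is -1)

Insertion order: [17, 3, 27, 6]
Tree (level-order array): [17, 3, 27, None, 6]
Compute height bottom-up (empty subtree = -1):
  height(6) = 1 + max(-1, -1) = 0
  height(3) = 1 + max(-1, 0) = 1
  height(27) = 1 + max(-1, -1) = 0
  height(17) = 1 + max(1, 0) = 2
Height = 2


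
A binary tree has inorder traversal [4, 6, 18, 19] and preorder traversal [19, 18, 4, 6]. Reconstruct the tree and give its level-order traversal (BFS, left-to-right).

Inorder:  [4, 6, 18, 19]
Preorder: [19, 18, 4, 6]
Algorithm: preorder visits root first, so consume preorder in order;
for each root, split the current inorder slice at that value into
left-subtree inorder and right-subtree inorder, then recurse.
Recursive splits:
  root=19; inorder splits into left=[4, 6, 18], right=[]
  root=18; inorder splits into left=[4, 6], right=[]
  root=4; inorder splits into left=[], right=[6]
  root=6; inorder splits into left=[], right=[]
Reconstructed level-order: [19, 18, 4, 6]


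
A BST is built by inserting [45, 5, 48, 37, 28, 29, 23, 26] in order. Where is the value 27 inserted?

Starting tree (level order): [45, 5, 48, None, 37, None, None, 28, None, 23, 29, None, 26]
Insertion path: 45 -> 5 -> 37 -> 28 -> 23 -> 26
Result: insert 27 as right child of 26
Final tree (level order): [45, 5, 48, None, 37, None, None, 28, None, 23, 29, None, 26, None, None, None, 27]


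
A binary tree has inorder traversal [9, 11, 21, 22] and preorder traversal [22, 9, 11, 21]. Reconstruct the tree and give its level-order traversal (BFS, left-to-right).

Inorder:  [9, 11, 21, 22]
Preorder: [22, 9, 11, 21]
Algorithm: preorder visits root first, so consume preorder in order;
for each root, split the current inorder slice at that value into
left-subtree inorder and right-subtree inorder, then recurse.
Recursive splits:
  root=22; inorder splits into left=[9, 11, 21], right=[]
  root=9; inorder splits into left=[], right=[11, 21]
  root=11; inorder splits into left=[], right=[21]
  root=21; inorder splits into left=[], right=[]
Reconstructed level-order: [22, 9, 11, 21]


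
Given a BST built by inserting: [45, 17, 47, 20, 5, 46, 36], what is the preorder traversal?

Tree insertion order: [45, 17, 47, 20, 5, 46, 36]
Tree (level-order array): [45, 17, 47, 5, 20, 46, None, None, None, None, 36]
Preorder traversal: [45, 17, 5, 20, 36, 47, 46]


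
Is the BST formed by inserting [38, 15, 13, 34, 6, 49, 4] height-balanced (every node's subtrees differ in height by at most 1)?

Tree (level-order array): [38, 15, 49, 13, 34, None, None, 6, None, None, None, 4]
Definition: a tree is height-balanced if, at every node, |h(left) - h(right)| <= 1 (empty subtree has height -1).
Bottom-up per-node check:
  node 4: h_left=-1, h_right=-1, diff=0 [OK], height=0
  node 6: h_left=0, h_right=-1, diff=1 [OK], height=1
  node 13: h_left=1, h_right=-1, diff=2 [FAIL (|1--1|=2 > 1)], height=2
  node 34: h_left=-1, h_right=-1, diff=0 [OK], height=0
  node 15: h_left=2, h_right=0, diff=2 [FAIL (|2-0|=2 > 1)], height=3
  node 49: h_left=-1, h_right=-1, diff=0 [OK], height=0
  node 38: h_left=3, h_right=0, diff=3 [FAIL (|3-0|=3 > 1)], height=4
Node 13 violates the condition: |1 - -1| = 2 > 1.
Result: Not balanced


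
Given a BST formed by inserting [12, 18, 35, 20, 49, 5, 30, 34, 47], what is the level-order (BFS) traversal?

Tree insertion order: [12, 18, 35, 20, 49, 5, 30, 34, 47]
Tree (level-order array): [12, 5, 18, None, None, None, 35, 20, 49, None, 30, 47, None, None, 34]
BFS from the root, enqueuing left then right child of each popped node:
  queue [12] -> pop 12, enqueue [5, 18], visited so far: [12]
  queue [5, 18] -> pop 5, enqueue [none], visited so far: [12, 5]
  queue [18] -> pop 18, enqueue [35], visited so far: [12, 5, 18]
  queue [35] -> pop 35, enqueue [20, 49], visited so far: [12, 5, 18, 35]
  queue [20, 49] -> pop 20, enqueue [30], visited so far: [12, 5, 18, 35, 20]
  queue [49, 30] -> pop 49, enqueue [47], visited so far: [12, 5, 18, 35, 20, 49]
  queue [30, 47] -> pop 30, enqueue [34], visited so far: [12, 5, 18, 35, 20, 49, 30]
  queue [47, 34] -> pop 47, enqueue [none], visited so far: [12, 5, 18, 35, 20, 49, 30, 47]
  queue [34] -> pop 34, enqueue [none], visited so far: [12, 5, 18, 35, 20, 49, 30, 47, 34]
Result: [12, 5, 18, 35, 20, 49, 30, 47, 34]
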